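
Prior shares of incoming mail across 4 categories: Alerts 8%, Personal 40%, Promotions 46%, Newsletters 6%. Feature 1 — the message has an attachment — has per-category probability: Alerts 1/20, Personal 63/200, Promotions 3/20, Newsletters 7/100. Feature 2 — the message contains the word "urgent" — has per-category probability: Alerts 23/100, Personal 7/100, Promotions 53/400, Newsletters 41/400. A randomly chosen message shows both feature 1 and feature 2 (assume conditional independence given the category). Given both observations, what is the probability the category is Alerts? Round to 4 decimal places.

0.0476

Compute prior × likelihood for every hypothesis:
  Alerts: 0.08 × 0.05 × 0.23 = 0.00092
  Personal: 0.4 × 0.315 × 0.07 = 0.00882
  Promotions: 0.46 × 0.15 × 0.1325 = 0.0091425
  Newsletters: 0.06 × 0.07 × 0.1025 = 0.0004305
Normalizing constant = 0.019313.
P(Alerts | evidence) = 0.00092 / 0.019313 ≈ 0.0476.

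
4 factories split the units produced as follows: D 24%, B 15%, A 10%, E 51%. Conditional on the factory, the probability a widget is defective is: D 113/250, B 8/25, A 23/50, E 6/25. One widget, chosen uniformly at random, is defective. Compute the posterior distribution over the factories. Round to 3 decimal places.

D 0.334, B 0.148, A 0.142, E 0.377

Compute prior × likelihood for every hypothesis:
  D: 0.24 × 0.452 = 0.10848
  B: 0.15 × 0.32 = 0.048
  A: 0.1 × 0.46 = 0.046
  E: 0.51 × 0.24 = 0.1224
Total = 0.32488.
P(D | defective) = 0.10848/0.32488 ≈ 0.334
P(B | defective) = 0.048/0.32488 ≈ 0.148
P(A | defective) = 0.046/0.32488 ≈ 0.142
P(E | defective) = 0.1224/0.32488 ≈ 0.377
(Check: 0.334+0.148+0.142+0.377 = 1.001.)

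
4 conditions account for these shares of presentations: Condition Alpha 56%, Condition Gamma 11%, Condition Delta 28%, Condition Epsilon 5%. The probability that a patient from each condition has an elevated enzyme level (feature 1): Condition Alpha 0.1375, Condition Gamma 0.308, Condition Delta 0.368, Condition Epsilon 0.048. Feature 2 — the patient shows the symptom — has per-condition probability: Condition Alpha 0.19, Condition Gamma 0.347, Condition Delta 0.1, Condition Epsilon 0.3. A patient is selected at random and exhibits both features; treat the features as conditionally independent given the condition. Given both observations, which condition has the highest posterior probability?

Condition Alpha

By Bayes' rule, posterior ∝ prior × likelihood:
  Condition Alpha: 0.56 × 0.1375 × 0.19 = 0.01463
  Condition Gamma: 0.11 × 0.308 × 0.347 = 0.01175636
  Condition Delta: 0.28 × 0.368 × 0.1 = 0.010304
  Condition Epsilon: 0.05 × 0.048 × 0.3 = 0.00072
Total = 0.03741036.
Largest term belongs to Condition Alpha, so Condition Alpha is most probable.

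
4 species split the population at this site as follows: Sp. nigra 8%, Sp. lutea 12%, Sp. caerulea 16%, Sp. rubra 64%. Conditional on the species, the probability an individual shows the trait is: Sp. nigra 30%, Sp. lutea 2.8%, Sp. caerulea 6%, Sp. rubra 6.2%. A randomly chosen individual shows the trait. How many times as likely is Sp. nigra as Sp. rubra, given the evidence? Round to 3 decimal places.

Prior × likelihood for each hypothesis:
  Sp. nigra: 0.08 × 0.3 = 0.024
  Sp. lutea: 0.12 × 0.028 = 0.00336
  Sp. caerulea: 0.16 × 0.06 = 0.0096
  Sp. rubra: 0.64 × 0.062 = 0.03968
Sum = 0.07664.
The ratio is 0.024 / 0.03968 (the normalizer cancels) = 0.605.

0.605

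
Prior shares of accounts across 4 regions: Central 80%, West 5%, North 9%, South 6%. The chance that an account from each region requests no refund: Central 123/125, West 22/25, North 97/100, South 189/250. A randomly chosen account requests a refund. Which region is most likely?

Taking complements, P(refund | each) = Central 0.016, West 0.12, North 0.03, South 0.244.
Unnormalized posteriors (prior × likelihood):
  Central: 0.8 × 0.016 = 0.0128
  West: 0.05 × 0.12 = 0.006
  North: 0.09 × 0.03 = 0.0027
  South: 0.06 × 0.244 = 0.01464
Total = 0.03614.
Largest term belongs to South, so South is most probable.

South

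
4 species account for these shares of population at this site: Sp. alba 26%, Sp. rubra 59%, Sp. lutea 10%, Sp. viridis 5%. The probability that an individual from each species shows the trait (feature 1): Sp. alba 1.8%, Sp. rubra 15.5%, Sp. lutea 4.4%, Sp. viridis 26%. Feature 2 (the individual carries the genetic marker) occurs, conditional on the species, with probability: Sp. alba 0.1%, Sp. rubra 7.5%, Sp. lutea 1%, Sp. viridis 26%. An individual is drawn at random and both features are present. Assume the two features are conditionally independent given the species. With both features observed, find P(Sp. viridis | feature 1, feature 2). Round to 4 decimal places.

0.3286

Prior × likelihood for each hypothesis:
  Sp. alba: 0.26 × 0.018 × 0.001 = 0.00000468
  Sp. rubra: 0.59 × 0.155 × 0.075 = 0.00685875
  Sp. lutea: 0.1 × 0.044 × 0.01 = 0.000044
  Sp. viridis: 0.05 × 0.26 × 0.26 = 0.00338
Total = 0.01028743.
P(Sp. viridis | evidence) = 0.00338 / 0.01028743 ≈ 0.3286.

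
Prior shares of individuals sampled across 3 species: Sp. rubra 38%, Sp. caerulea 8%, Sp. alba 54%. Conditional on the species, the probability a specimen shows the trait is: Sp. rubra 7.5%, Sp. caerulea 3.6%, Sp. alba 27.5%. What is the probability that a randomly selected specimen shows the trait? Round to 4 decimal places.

Prior × likelihood for each hypothesis:
  Sp. rubra: 0.38 × 0.075 = 0.0285
  Sp. caerulea: 0.08 × 0.036 = 0.00288
  Sp. alba: 0.54 × 0.275 = 0.1485
P(trait) = 0.0285 + 0.00288 + 0.1485 = 0.17988 → 0.1799.

0.1799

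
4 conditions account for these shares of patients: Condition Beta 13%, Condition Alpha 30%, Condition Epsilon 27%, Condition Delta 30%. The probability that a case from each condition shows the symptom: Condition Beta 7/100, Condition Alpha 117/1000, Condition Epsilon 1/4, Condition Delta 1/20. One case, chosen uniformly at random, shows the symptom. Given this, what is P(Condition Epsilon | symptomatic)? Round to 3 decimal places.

0.533

Compute prior × likelihood for every hypothesis:
  Condition Beta: 0.13 × 0.07 = 0.0091
  Condition Alpha: 0.3 × 0.117 = 0.0351
  Condition Epsilon: 0.27 × 0.25 = 0.0675
  Condition Delta: 0.3 × 0.05 = 0.015
Total = 0.1267.
P(Condition Epsilon | evidence) = 0.0675 / 0.1267 ≈ 0.533.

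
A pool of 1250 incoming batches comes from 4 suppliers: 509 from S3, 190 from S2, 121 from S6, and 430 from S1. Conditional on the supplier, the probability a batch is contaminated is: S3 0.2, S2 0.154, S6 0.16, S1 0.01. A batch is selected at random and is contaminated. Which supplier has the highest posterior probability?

Compute prior × likelihood for every hypothesis:
  S3: 0.4072 × 0.2 = 0.08144
  S2: 0.152 × 0.154 = 0.023408
  S6: 0.0968 × 0.16 = 0.015488
  S1: 0.344 × 0.01 = 0.00344
Normalizing constant = 0.123776.
Largest term belongs to S3, so S3 is most probable.

S3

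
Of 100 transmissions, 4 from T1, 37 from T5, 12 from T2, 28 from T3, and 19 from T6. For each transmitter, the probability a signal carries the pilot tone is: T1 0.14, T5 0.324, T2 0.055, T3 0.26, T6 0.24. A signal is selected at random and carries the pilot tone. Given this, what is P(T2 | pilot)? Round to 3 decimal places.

0.026

Unnormalized posteriors (prior × likelihood):
  T1: 0.04 × 0.14 = 0.0056
  T5: 0.37 × 0.324 = 0.11988
  T2: 0.12 × 0.055 = 0.0066
  T3: 0.28 × 0.26 = 0.0728
  T6: 0.19 × 0.24 = 0.0456
Normalizing constant = 0.25048.
P(T2 | evidence) = 0.0066 / 0.25048 ≈ 0.026.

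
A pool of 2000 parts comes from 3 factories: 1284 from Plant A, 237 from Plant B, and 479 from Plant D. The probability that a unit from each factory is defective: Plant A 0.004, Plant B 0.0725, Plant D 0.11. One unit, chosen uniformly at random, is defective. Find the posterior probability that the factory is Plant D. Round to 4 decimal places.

0.7025

Unnormalized posteriors (prior × likelihood):
  Plant A: 0.642 × 0.004 = 0.002568
  Plant B: 0.1185 × 0.0725 = 0.00859125
  Plant D: 0.2395 × 0.11 = 0.026345
Total = 0.03750425.
P(Plant D | evidence) = 0.026345 / 0.03750425 ≈ 0.7025.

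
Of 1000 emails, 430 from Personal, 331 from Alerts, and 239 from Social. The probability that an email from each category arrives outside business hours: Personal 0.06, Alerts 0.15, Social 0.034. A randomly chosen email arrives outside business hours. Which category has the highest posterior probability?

Alerts

By Bayes' rule, posterior ∝ prior × likelihood:
  Personal: 0.43 × 0.06 = 0.0258
  Alerts: 0.331 × 0.15 = 0.04965
  Social: 0.239 × 0.034 = 0.008126
Total = 0.083576.
Largest term belongs to Alerts, so Alerts is most probable.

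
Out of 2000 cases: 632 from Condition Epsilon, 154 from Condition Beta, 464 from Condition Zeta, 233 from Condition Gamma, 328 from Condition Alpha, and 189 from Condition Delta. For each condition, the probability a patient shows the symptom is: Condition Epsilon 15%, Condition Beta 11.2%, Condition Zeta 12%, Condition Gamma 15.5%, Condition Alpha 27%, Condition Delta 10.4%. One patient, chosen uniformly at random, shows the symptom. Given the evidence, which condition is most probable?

Compute prior × likelihood for every hypothesis:
  Condition Epsilon: 0.316 × 0.15 = 0.0474
  Condition Beta: 0.077 × 0.112 = 0.008624
  Condition Zeta: 0.232 × 0.12 = 0.02784
  Condition Gamma: 0.1165 × 0.155 = 0.0180575
  Condition Alpha: 0.164 × 0.27 = 0.04428
  Condition Delta: 0.0945 × 0.104 = 0.009828
Normalizing constant = 0.1560295.
Largest term belongs to Condition Epsilon, so Condition Epsilon is most probable.

Condition Epsilon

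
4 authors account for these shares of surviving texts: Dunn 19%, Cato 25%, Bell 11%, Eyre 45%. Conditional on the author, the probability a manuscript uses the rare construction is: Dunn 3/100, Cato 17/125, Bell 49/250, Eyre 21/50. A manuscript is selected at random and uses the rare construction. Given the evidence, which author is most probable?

Unnormalized posteriors (prior × likelihood):
  Dunn: 0.19 × 0.03 = 0.0057
  Cato: 0.25 × 0.136 = 0.034
  Bell: 0.11 × 0.196 = 0.02156
  Eyre: 0.45 × 0.42 = 0.189
Sum = 0.25026.
Largest term belongs to Eyre, so Eyre is most probable.

Eyre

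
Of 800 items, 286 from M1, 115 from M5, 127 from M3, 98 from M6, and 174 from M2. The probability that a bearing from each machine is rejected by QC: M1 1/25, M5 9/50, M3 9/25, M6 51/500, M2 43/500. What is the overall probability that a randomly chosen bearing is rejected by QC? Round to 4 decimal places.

Prior × likelihood for each hypothesis:
  M1: 0.3575 × 0.04 = 0.0143
  M5: 0.14375 × 0.18 = 0.025875
  M3: 0.15875 × 0.36 = 0.05715
  M6: 0.1225 × 0.102 = 0.012495
  M2: 0.2175 × 0.086 = 0.018705
P(rejected) = 0.0143 + 0.025875 + 0.05715 + 0.012495 + 0.018705 = 0.128525 → 0.1285.

0.1285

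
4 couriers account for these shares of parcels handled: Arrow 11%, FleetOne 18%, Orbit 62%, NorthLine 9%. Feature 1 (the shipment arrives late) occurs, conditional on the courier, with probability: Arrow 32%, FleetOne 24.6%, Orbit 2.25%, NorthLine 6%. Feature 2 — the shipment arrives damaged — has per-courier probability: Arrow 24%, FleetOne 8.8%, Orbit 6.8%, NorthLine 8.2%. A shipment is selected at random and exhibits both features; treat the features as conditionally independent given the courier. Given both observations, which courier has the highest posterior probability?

Unnormalized posteriors (prior × likelihood):
  Arrow: 0.11 × 0.32 × 0.24 = 0.008448
  FleetOne: 0.18 × 0.246 × 0.088 = 0.00389664
  Orbit: 0.62 × 0.0225 × 0.068 = 0.0009486
  NorthLine: 0.09 × 0.06 × 0.082 = 0.0004428
Total = 0.01373604.
Largest term belongs to Arrow, so Arrow is most probable.

Arrow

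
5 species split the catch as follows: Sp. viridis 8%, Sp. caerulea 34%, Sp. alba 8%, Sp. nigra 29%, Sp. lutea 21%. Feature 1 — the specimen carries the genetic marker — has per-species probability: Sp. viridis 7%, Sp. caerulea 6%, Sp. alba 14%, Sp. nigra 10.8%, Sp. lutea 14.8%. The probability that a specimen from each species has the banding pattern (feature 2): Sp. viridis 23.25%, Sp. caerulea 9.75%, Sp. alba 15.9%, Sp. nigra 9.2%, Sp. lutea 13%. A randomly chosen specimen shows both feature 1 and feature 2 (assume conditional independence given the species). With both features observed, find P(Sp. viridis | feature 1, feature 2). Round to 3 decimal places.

By Bayes' rule, posterior ∝ prior × likelihood:
  Sp. viridis: 0.08 × 0.07 × 0.2325 = 0.001302
  Sp. caerulea: 0.34 × 0.06 × 0.0975 = 0.001989
  Sp. alba: 0.08 × 0.14 × 0.159 = 0.0017808
  Sp. nigra: 0.29 × 0.108 × 0.092 = 0.00288144
  Sp. lutea: 0.21 × 0.148 × 0.13 = 0.0040404
Total = 0.01199364.
P(Sp. viridis | evidence) = 0.001302 / 0.01199364 ≈ 0.109.

0.109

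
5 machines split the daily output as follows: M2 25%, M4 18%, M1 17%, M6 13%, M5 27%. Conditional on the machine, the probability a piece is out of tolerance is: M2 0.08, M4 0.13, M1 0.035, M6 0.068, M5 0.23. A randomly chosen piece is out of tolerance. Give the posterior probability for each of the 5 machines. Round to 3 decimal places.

Compute prior × likelihood for every hypothesis:
  M2: 0.25 × 0.08 = 0.02
  M4: 0.18 × 0.13 = 0.0234
  M1: 0.17 × 0.035 = 0.00595
  M6: 0.13 × 0.068 = 0.00884
  M5: 0.27 × 0.23 = 0.0621
Normalizing constant = 0.12029.
P(M2 | oversize) = 0.02/0.12029 ≈ 0.166
P(M4 | oversize) = 0.0234/0.12029 ≈ 0.195
P(M1 | oversize) = 0.00595/0.12029 ≈ 0.049
P(M6 | oversize) = 0.00884/0.12029 ≈ 0.073
P(M5 | oversize) = 0.0621/0.12029 ≈ 0.516

M2 0.166, M4 0.195, M1 0.049, M6 0.073, M5 0.516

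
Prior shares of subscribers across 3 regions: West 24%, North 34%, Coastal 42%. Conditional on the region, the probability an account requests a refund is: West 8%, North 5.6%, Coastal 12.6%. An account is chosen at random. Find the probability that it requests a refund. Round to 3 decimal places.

Unnormalized posteriors (prior × likelihood):
  West: 0.24 × 0.08 = 0.0192
  North: 0.34 × 0.056 = 0.01904
  Coastal: 0.42 × 0.126 = 0.05292
P(refund) = 0.0192 + 0.01904 + 0.05292 = 0.09116 → 0.091.

0.091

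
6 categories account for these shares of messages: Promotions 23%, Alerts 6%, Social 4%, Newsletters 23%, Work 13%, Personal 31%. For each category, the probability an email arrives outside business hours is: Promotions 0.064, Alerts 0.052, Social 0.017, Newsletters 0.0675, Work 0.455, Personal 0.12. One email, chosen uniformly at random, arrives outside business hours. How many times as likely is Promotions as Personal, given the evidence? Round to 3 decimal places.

0.396

Compute prior × likelihood for every hypothesis:
  Promotions: 0.23 × 0.064 = 0.01472
  Alerts: 0.06 × 0.052 = 0.00312
  Social: 0.04 × 0.017 = 0.00068
  Newsletters: 0.23 × 0.0675 = 0.015525
  Work: 0.13 × 0.455 = 0.05915
  Personal: 0.31 × 0.12 = 0.0372
Normalizing constant = 0.130395.
The ratio is 0.01472 / 0.0372 (the normalizer cancels) = 0.396.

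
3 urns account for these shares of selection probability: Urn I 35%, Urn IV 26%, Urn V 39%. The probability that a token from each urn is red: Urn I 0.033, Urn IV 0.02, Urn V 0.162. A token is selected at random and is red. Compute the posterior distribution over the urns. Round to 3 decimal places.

By Bayes' rule, posterior ∝ prior × likelihood:
  Urn I: 0.35 × 0.033 = 0.01155
  Urn IV: 0.26 × 0.02 = 0.0052
  Urn V: 0.39 × 0.162 = 0.06318
Sum = 0.07993.
P(Urn I | red) = 0.01155/0.07993 ≈ 0.145
P(Urn IV | red) = 0.0052/0.07993 ≈ 0.065
P(Urn V | red) = 0.06318/0.07993 ≈ 0.790
(Check: 0.145+0.065+0.790 = 1.000.)

Urn I 0.145, Urn IV 0.065, Urn V 0.790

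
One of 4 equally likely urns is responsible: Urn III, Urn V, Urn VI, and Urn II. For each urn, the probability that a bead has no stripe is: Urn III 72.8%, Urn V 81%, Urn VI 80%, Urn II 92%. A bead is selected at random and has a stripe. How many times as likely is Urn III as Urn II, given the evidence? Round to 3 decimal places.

Taking complements, P(striped | each) = Urn III 0.272, Urn V 0.19, Urn VI 0.2, Urn II 0.08.
With a uniform prior (1/4 each), posterior ∝ likelihood:
  Urn III: 0.272
  Urn V: 0.19
  Urn VI: 0.2
  Urn II: 0.08
Normalizing constant = 0.742.
The ratio is 0.272 / 0.08 (the normalizer cancels) = 3.400.

3.400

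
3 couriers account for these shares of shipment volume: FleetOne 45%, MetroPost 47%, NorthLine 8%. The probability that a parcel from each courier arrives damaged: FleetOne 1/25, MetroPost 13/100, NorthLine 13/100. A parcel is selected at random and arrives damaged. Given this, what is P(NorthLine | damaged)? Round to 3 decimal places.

0.116

Unnormalized posteriors (prior × likelihood):
  FleetOne: 0.45 × 0.04 = 0.018
  MetroPost: 0.47 × 0.13 = 0.0611
  NorthLine: 0.08 × 0.13 = 0.0104
Sum = 0.0895.
P(NorthLine | evidence) = 0.0104 / 0.0895 ≈ 0.116.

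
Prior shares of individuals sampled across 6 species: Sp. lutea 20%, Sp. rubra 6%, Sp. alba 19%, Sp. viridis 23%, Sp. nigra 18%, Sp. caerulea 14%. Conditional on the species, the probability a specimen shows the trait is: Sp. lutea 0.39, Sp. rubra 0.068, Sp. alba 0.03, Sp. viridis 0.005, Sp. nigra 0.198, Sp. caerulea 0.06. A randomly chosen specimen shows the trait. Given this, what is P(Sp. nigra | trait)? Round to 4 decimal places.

0.2680

By Bayes' rule, posterior ∝ prior × likelihood:
  Sp. lutea: 0.2 × 0.39 = 0.078
  Sp. rubra: 0.06 × 0.068 = 0.00408
  Sp. alba: 0.19 × 0.03 = 0.0057
  Sp. viridis: 0.23 × 0.005 = 0.00115
  Sp. nigra: 0.18 × 0.198 = 0.03564
  Sp. caerulea: 0.14 × 0.06 = 0.0084
Normalizing constant = 0.13297.
P(Sp. nigra | evidence) = 0.03564 / 0.13297 ≈ 0.2680.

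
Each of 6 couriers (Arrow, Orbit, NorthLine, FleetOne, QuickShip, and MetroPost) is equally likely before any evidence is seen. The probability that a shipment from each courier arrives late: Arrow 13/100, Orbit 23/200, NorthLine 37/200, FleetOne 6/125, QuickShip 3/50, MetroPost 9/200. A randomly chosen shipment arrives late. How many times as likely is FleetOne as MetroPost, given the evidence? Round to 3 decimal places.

With a uniform prior (1/6 each), posterior ∝ likelihood:
  Arrow: 0.13
  Orbit: 0.115
  NorthLine: 0.185
  FleetOne: 0.048
  QuickShip: 0.06
  MetroPost: 0.045
Normalizing constant = 0.583.
The ratio is 0.048 / 0.045 (the normalizer cancels) = 1.067.

1.067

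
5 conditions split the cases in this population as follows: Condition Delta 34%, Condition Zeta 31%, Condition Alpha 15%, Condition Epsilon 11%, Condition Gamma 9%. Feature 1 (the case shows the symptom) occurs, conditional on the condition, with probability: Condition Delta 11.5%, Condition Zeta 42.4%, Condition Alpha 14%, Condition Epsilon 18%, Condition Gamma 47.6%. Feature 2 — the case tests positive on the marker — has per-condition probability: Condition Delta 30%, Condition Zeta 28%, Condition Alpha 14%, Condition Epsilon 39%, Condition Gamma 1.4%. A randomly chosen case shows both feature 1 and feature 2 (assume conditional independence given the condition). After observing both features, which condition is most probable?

Condition Zeta

Prior × likelihood for each hypothesis:
  Condition Delta: 0.34 × 0.115 × 0.3 = 0.01173
  Condition Zeta: 0.31 × 0.424 × 0.28 = 0.0368032
  Condition Alpha: 0.15 × 0.14 × 0.14 = 0.00294
  Condition Epsilon: 0.11 × 0.18 × 0.39 = 0.007722
  Condition Gamma: 0.09 × 0.476 × 0.014 = 0.00059976
Normalizing constant = 0.05979496.
Largest term belongs to Condition Zeta, so Condition Zeta is most probable.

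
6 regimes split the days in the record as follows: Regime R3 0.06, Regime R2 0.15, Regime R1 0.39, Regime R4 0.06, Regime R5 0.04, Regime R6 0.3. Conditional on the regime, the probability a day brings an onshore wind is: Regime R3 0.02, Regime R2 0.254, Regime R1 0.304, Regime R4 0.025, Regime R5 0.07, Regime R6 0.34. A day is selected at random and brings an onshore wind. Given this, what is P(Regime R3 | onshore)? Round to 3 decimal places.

Prior × likelihood for each hypothesis:
  Regime R3: 0.06 × 0.02 = 0.0012
  Regime R2: 0.15 × 0.254 = 0.0381
  Regime R1: 0.39 × 0.304 = 0.11856
  Regime R4: 0.06 × 0.025 = 0.0015
  Regime R5: 0.04 × 0.07 = 0.0028
  Regime R6: 0.3 × 0.34 = 0.102
Normalizing constant = 0.26416.
P(Regime R3 | evidence) = 0.0012 / 0.26416 ≈ 0.005.

0.005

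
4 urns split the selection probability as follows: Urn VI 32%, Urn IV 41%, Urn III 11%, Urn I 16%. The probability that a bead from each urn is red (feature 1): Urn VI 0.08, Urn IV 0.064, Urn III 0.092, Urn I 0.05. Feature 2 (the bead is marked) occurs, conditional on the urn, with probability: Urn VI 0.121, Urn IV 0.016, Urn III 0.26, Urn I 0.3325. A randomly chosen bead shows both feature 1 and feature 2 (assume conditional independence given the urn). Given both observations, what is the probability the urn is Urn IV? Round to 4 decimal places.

By Bayes' rule, posterior ∝ prior × likelihood:
  Urn VI: 0.32 × 0.08 × 0.121 = 0.0030976
  Urn IV: 0.41 × 0.064 × 0.016 = 0.00041984
  Urn III: 0.11 × 0.092 × 0.26 = 0.0026312
  Urn I: 0.16 × 0.05 × 0.3325 = 0.00266
Normalizing constant = 0.00880864.
P(Urn IV | evidence) = 0.00041984 / 0.00880864 ≈ 0.0477.

0.0477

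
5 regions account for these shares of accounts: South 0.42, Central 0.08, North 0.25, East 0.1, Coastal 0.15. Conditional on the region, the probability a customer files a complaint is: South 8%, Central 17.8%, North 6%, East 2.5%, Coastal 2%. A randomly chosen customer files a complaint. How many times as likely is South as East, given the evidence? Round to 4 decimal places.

Prior × likelihood for each hypothesis:
  South: 0.42 × 0.08 = 0.0336
  Central: 0.08 × 0.178 = 0.01424
  North: 0.25 × 0.06 = 0.015
  East: 0.1 × 0.025 = 0.0025
  Coastal: 0.15 × 0.02 = 0.003
Sum = 0.06834.
The ratio is 0.0336 / 0.0025 (the normalizer cancels) = 13.4400.

13.4400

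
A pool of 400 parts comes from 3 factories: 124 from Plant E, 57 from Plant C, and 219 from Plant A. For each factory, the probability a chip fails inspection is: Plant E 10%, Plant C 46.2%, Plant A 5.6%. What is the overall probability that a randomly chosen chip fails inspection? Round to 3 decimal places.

0.127

Unnormalized posteriors (prior × likelihood):
  Plant E: 0.31 × 0.1 = 0.031
  Plant C: 0.1425 × 0.462 = 0.065835
  Plant A: 0.5475 × 0.056 = 0.03066
P(nonconforming) = 0.031 + 0.065835 + 0.03066 = 0.127495 → 0.127.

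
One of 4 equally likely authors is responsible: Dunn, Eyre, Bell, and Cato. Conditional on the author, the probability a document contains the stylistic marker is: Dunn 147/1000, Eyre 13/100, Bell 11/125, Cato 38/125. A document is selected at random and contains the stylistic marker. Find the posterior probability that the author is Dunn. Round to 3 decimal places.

0.220

Since the prior is uniform, the posterior is proportional to the likelihood:
  Dunn: 0.147
  Eyre: 0.13
  Bell: 0.088
  Cato: 0.304
Sum = 0.669.
P(Dunn | evidence) = 0.147 / 0.669 ≈ 0.220.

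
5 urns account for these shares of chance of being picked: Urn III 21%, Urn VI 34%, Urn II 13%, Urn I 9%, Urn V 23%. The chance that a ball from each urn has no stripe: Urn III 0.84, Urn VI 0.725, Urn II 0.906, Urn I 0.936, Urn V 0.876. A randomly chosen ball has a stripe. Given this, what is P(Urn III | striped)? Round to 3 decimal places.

Taking complements, P(striped | each) = Urn III 0.16, Urn VI 0.275, Urn II 0.094, Urn I 0.064, Urn V 0.124.
Unnormalized posteriors (prior × likelihood):
  Urn III: 0.21 × 0.16 = 0.0336
  Urn VI: 0.34 × 0.275 = 0.0935
  Urn II: 0.13 × 0.094 = 0.01222
  Urn I: 0.09 × 0.064 = 0.00576
  Urn V: 0.23 × 0.124 = 0.02852
Sum = 0.1736.
P(Urn III | evidence) = 0.0336 / 0.1736 ≈ 0.194.

0.194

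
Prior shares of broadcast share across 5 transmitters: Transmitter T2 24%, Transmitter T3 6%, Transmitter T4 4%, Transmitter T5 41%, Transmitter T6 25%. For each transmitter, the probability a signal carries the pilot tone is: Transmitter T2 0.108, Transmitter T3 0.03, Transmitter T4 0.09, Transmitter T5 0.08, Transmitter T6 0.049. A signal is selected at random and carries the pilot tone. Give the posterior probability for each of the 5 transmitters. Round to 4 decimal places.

By Bayes' rule, posterior ∝ prior × likelihood:
  Transmitter T2: 0.24 × 0.108 = 0.02592
  Transmitter T3: 0.06 × 0.03 = 0.0018
  Transmitter T4: 0.04 × 0.09 = 0.0036
  Transmitter T5: 0.41 × 0.08 = 0.0328
  Transmitter T6: 0.25 × 0.049 = 0.01225
Total = 0.07637.
P(Transmitter T2 | pilot) = 0.02592/0.07637 ≈ 0.3394
P(Transmitter T3 | pilot) = 0.0018/0.07637 ≈ 0.0236
P(Transmitter T4 | pilot) = 0.0036/0.07637 ≈ 0.0471
P(Transmitter T5 | pilot) = 0.0328/0.07637 ≈ 0.4295
P(Transmitter T6 | pilot) = 0.01225/0.07637 ≈ 0.1604
(Check: 0.3394+0.0236+0.0471+0.4295+0.1604 = 1.0000.)

Transmitter T2 0.3394, Transmitter T3 0.0236, Transmitter T4 0.0471, Transmitter T5 0.4295, Transmitter T6 0.1604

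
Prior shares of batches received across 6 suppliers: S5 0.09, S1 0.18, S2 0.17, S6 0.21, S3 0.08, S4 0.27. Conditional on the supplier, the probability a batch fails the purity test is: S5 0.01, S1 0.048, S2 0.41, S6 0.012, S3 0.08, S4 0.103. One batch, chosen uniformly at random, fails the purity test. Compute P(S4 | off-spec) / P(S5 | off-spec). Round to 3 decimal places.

Compute prior × likelihood for every hypothesis:
  S5: 0.09 × 0.01 = 0.0009
  S1: 0.18 × 0.048 = 0.00864
  S2: 0.17 × 0.41 = 0.0697
  S6: 0.21 × 0.012 = 0.00252
  S3: 0.08 × 0.08 = 0.0064
  S4: 0.27 × 0.103 = 0.02781
Sum = 0.11597.
The ratio is 0.02781 / 0.0009 (the normalizer cancels) = 30.900.

30.900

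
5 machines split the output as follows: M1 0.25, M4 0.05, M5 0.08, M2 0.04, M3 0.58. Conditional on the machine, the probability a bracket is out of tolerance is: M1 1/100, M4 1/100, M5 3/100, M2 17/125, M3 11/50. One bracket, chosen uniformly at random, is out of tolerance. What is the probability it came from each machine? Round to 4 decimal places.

M1 0.0181, M4 0.0036, M5 0.0173, M2 0.0393, M3 0.9217

Prior × likelihood for each hypothesis:
  M1: 0.25 × 0.01 = 0.0025
  M4: 0.05 × 0.01 = 0.0005
  M5: 0.08 × 0.03 = 0.0024
  M2: 0.04 × 0.136 = 0.00544
  M3: 0.58 × 0.22 = 0.1276
Sum = 0.13844.
P(M1 | oversize) = 0.0025/0.13844 ≈ 0.0181
P(M4 | oversize) = 0.0005/0.13844 ≈ 0.0036
P(M5 | oversize) = 0.0024/0.13844 ≈ 0.0173
P(M2 | oversize) = 0.00544/0.13844 ≈ 0.0393
P(M3 | oversize) = 0.1276/0.13844 ≈ 0.9217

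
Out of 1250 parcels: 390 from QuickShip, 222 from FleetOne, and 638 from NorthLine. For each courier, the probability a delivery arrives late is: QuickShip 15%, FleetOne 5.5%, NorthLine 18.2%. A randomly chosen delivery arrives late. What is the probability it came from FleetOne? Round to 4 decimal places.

Compute prior × likelihood for every hypothesis:
  QuickShip: 0.312 × 0.15 = 0.0468
  FleetOne: 0.1776 × 0.055 = 0.009768
  NorthLine: 0.5104 × 0.182 = 0.0928928
Sum = 0.1494608.
P(FleetOne | evidence) = 0.009768 / 0.1494608 ≈ 0.0654.

0.0654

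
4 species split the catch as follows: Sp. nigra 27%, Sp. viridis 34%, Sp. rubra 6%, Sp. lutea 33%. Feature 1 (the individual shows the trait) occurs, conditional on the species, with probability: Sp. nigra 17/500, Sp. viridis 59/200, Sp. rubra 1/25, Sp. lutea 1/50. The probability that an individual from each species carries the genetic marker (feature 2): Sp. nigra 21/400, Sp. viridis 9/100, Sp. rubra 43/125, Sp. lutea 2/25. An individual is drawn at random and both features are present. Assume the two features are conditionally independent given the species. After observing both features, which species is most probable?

Sp. viridis

By Bayes' rule, posterior ∝ prior × likelihood:
  Sp. nigra: 0.27 × 0.034 × 0.0525 = 0.00048195
  Sp. viridis: 0.34 × 0.295 × 0.09 = 0.009027
  Sp. rubra: 0.06 × 0.04 × 0.344 = 0.0008256
  Sp. lutea: 0.33 × 0.02 × 0.08 = 0.000528
Sum = 0.01086255.
Largest term belongs to Sp. viridis, so Sp. viridis is most probable.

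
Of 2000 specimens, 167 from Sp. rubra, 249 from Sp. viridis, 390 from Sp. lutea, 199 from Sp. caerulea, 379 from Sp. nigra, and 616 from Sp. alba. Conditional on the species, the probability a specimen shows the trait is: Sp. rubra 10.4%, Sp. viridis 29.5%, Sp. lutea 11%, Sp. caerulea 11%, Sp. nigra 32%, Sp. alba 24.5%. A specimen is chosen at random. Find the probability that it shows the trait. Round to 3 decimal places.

0.214

Unnormalized posteriors (prior × likelihood):
  Sp. rubra: 0.0835 × 0.104 = 0.008684
  Sp. viridis: 0.1245 × 0.295 = 0.0367275
  Sp. lutea: 0.195 × 0.11 = 0.02145
  Sp. caerulea: 0.0995 × 0.11 = 0.010945
  Sp. nigra: 0.1895 × 0.32 = 0.06064
  Sp. alba: 0.308 × 0.245 = 0.07546
P(trait) = 0.008684 + 0.0367275 + 0.02145 + 0.010945 + 0.06064 + 0.07546 = 0.2139065 → 0.214.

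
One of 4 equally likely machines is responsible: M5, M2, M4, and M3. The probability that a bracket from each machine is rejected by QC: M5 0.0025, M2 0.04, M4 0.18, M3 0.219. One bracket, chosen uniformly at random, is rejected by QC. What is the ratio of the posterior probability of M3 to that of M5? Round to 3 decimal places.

Since the prior is uniform, the posterior is proportional to the likelihood:
  M5: 0.0025
  M2: 0.04
  M4: 0.18
  M3: 0.219
Sum = 0.4415.
The ratio is 0.219 / 0.0025 (the normalizer cancels) = 87.600.

87.600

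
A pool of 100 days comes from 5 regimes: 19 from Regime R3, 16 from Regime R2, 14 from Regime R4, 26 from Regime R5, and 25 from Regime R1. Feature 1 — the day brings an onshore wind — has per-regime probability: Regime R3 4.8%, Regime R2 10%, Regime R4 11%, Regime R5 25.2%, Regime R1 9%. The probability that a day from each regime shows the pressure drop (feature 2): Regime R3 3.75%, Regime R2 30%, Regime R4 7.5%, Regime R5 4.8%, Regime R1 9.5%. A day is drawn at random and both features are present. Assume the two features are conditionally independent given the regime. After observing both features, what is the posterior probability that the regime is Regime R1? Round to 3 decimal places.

Compute prior × likelihood for every hypothesis:
  Regime R3: 0.19 × 0.048 × 0.0375 = 0.000342
  Regime R2: 0.16 × 0.1 × 0.3 = 0.0048
  Regime R4: 0.14 × 0.11 × 0.075 = 0.001155
  Regime R5: 0.26 × 0.252 × 0.048 = 0.00314496
  Regime R1: 0.25 × 0.09 × 0.095 = 0.0021375
Normalizing constant = 0.01157946.
P(Regime R1 | evidence) = 0.0021375 / 0.01157946 ≈ 0.185.

0.185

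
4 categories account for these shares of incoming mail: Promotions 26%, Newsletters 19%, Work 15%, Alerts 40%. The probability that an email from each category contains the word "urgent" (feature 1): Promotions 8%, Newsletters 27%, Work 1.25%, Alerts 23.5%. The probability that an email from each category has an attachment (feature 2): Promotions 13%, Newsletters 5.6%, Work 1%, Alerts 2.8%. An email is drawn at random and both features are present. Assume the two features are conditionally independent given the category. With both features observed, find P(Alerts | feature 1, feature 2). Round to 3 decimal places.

Compute prior × likelihood for every hypothesis:
  Promotions: 0.26 × 0.08 × 0.13 = 0.002704
  Newsletters: 0.19 × 0.27 × 0.056 = 0.0028728
  Work: 0.15 × 0.0125 × 0.01 = 0.00001875
  Alerts: 0.4 × 0.235 × 0.028 = 0.002632
Total = 0.00822755.
P(Alerts | evidence) = 0.002632 / 0.00822755 ≈ 0.320.

0.320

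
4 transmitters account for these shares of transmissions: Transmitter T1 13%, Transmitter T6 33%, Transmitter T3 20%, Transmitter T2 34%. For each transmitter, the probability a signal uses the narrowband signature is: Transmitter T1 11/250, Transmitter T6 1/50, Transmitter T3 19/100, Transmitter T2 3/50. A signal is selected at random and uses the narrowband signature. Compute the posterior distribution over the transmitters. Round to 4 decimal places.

Transmitter T1 0.0809, Transmitter T6 0.0933, Transmitter T3 0.5373, Transmitter T2 0.2885

Compute prior × likelihood for every hypothesis:
  Transmitter T1: 0.13 × 0.044 = 0.00572
  Transmitter T6: 0.33 × 0.02 = 0.0066
  Transmitter T3: 0.2 × 0.19 = 0.038
  Transmitter T2: 0.34 × 0.06 = 0.0204
Total = 0.07072.
P(Transmitter T1 | narrowband) = 0.00572/0.07072 ≈ 0.0809
P(Transmitter T6 | narrowband) = 0.0066/0.07072 ≈ 0.0933
P(Transmitter T3 | narrowband) = 0.038/0.07072 ≈ 0.5373
P(Transmitter T2 | narrowband) = 0.0204/0.07072 ≈ 0.2885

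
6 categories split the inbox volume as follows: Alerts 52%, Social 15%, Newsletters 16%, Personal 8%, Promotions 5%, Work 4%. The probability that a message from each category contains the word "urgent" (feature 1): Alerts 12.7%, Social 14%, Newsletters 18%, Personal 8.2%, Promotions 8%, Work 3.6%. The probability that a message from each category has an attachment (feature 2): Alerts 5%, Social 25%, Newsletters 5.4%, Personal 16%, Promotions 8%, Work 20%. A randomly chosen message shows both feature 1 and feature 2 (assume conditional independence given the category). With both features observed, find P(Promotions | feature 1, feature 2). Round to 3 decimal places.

0.027

Compute prior × likelihood for every hypothesis:
  Alerts: 0.52 × 0.127 × 0.05 = 0.003302
  Social: 0.15 × 0.14 × 0.25 = 0.00525
  Newsletters: 0.16 × 0.18 × 0.054 = 0.0015552
  Personal: 0.08 × 0.082 × 0.16 = 0.0010496
  Promotions: 0.05 × 0.08 × 0.08 = 0.00032
  Work: 0.04 × 0.036 × 0.2 = 0.000288
Normalizing constant = 0.0117648.
P(Promotions | evidence) = 0.00032 / 0.0117648 ≈ 0.027.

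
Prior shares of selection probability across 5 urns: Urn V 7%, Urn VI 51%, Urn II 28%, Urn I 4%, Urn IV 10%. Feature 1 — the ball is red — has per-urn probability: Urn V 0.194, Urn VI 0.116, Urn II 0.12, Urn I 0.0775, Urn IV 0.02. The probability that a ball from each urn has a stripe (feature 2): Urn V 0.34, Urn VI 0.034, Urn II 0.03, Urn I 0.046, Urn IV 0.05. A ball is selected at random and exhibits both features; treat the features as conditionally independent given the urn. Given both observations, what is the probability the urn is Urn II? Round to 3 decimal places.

0.128

Unnormalized posteriors (prior × likelihood):
  Urn V: 0.07 × 0.194 × 0.34 = 0.0046172
  Urn VI: 0.51 × 0.116 × 0.034 = 0.00201144
  Urn II: 0.28 × 0.12 × 0.03 = 0.001008
  Urn I: 0.04 × 0.0775 × 0.046 = 0.0001426
  Urn IV: 0.1 × 0.02 × 0.05 = 0.0001
Sum = 0.00787924.
P(Urn II | evidence) = 0.001008 / 0.00787924 ≈ 0.128.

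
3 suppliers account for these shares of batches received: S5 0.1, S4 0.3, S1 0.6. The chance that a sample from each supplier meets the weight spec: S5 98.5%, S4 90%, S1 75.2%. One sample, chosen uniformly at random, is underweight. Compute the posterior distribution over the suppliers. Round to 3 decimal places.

S5 0.008, S4 0.166, S1 0.825

Taking complements, P(underweight | each) = S5 0.015, S4 0.1, S1 0.248.
Unnormalized posteriors (prior × likelihood):
  S5: 0.1 × 0.015 = 0.0015
  S4: 0.3 × 0.1 = 0.03
  S1: 0.6 × 0.248 = 0.1488
Normalizing constant = 0.1803.
P(S5 | underweight) = 0.0015/0.1803 ≈ 0.008
P(S4 | underweight) = 0.03/0.1803 ≈ 0.166
P(S1 | underweight) = 0.1488/0.1803 ≈ 0.825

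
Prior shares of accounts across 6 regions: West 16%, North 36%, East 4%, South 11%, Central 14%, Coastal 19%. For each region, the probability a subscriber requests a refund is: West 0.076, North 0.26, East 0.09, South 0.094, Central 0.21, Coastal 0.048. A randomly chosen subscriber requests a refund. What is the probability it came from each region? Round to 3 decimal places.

Prior × likelihood for each hypothesis:
  West: 0.16 × 0.076 = 0.01216
  North: 0.36 × 0.26 = 0.0936
  East: 0.04 × 0.09 = 0.0036
  South: 0.11 × 0.094 = 0.01034
  Central: 0.14 × 0.21 = 0.0294
  Coastal: 0.19 × 0.048 = 0.00912
Normalizing constant = 0.15822.
P(West | refund) = 0.01216/0.15822 ≈ 0.077
P(North | refund) = 0.0936/0.15822 ≈ 0.592
P(East | refund) = 0.0036/0.15822 ≈ 0.023
P(South | refund) = 0.01034/0.15822 ≈ 0.065
P(Central | refund) = 0.0294/0.15822 ≈ 0.186
P(Coastal | refund) = 0.00912/0.15822 ≈ 0.058
(Check: 0.077+0.592+0.023+0.065+0.186+0.058 = 1.001.)

West 0.077, North 0.592, East 0.023, South 0.065, Central 0.186, Coastal 0.058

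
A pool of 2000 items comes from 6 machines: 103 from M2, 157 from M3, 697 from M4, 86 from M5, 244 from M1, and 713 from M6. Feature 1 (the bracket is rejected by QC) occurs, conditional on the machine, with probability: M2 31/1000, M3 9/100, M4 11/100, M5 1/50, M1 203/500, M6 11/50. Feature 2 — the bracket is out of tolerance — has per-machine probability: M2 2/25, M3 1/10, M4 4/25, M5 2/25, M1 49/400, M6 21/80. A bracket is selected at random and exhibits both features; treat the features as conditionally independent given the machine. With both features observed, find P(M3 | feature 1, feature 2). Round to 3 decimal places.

0.021

Unnormalized posteriors (prior × likelihood):
  M2: 0.0515 × 0.031 × 0.08 = 0.00012772
  M3: 0.0785 × 0.09 × 0.1 = 0.0007065
  M4: 0.3485 × 0.11 × 0.16 = 0.0061336
  M5: 0.043 × 0.02 × 0.08 = 0.0000688
  M1: 0.122 × 0.406 × 0.1225 = 0.00606767
  M6: 0.3565 × 0.22 × 0.2625 = 0.020587875
Sum = 0.033692165.
P(M3 | evidence) = 0.0007065 / 0.033692165 ≈ 0.021.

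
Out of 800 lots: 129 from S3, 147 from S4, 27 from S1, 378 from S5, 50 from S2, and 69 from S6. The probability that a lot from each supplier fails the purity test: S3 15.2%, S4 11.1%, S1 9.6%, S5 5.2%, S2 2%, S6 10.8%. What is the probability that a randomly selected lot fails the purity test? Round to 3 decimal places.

0.083

By Bayes' rule, posterior ∝ prior × likelihood:
  S3: 0.16125 × 0.152 = 0.02451
  S4: 0.18375 × 0.111 = 0.02039625
  S1: 0.03375 × 0.096 = 0.00324
  S5: 0.4725 × 0.052 = 0.02457
  S2: 0.0625 × 0.02 = 0.00125
  S6: 0.08625 × 0.108 = 0.009315
P(off-spec) = 0.02451 + 0.02039625 + 0.00324 + 0.02457 + 0.00125 + 0.009315 = 0.08328125 → 0.083.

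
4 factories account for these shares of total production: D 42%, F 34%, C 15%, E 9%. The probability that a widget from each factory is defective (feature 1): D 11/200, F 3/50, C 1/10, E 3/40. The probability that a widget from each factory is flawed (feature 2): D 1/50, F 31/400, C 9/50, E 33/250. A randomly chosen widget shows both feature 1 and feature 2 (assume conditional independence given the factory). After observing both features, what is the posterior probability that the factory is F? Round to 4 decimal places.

0.2806

Unnormalized posteriors (prior × likelihood):
  D: 0.42 × 0.055 × 0.02 = 0.000462
  F: 0.34 × 0.06 × 0.0775 = 0.001581
  C: 0.15 × 0.1 × 0.18 = 0.0027
  E: 0.09 × 0.075 × 0.132 = 0.000891
Total = 0.005634.
P(F | evidence) = 0.001581 / 0.005634 ≈ 0.2806.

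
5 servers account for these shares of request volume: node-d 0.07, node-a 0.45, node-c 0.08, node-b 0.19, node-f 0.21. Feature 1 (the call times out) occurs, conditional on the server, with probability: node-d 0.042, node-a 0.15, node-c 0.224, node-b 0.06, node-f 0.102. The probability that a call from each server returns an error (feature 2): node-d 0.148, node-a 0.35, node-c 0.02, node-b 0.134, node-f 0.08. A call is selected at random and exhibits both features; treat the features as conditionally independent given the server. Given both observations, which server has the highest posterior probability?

Compute prior × likelihood for every hypothesis:
  node-d: 0.07 × 0.042 × 0.148 = 0.00043512
  node-a: 0.45 × 0.15 × 0.35 = 0.023625
  node-c: 0.08 × 0.224 × 0.02 = 0.0003584
  node-b: 0.19 × 0.06 × 0.134 = 0.0015276
  node-f: 0.21 × 0.102 × 0.08 = 0.0017136
Total = 0.02765972.
Largest term belongs to node-a, so node-a is most probable.

node-a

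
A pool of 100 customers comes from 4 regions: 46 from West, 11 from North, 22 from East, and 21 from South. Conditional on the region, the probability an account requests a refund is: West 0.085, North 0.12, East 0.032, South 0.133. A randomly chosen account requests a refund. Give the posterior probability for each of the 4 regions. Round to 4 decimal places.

Prior × likelihood for each hypothesis:
  West: 0.46 × 0.085 = 0.0391
  North: 0.11 × 0.12 = 0.0132
  East: 0.22 × 0.032 = 0.00704
  South: 0.21 × 0.133 = 0.02793
Normalizing constant = 0.08727.
P(West | refund) = 0.0391/0.08727 ≈ 0.4480
P(North | refund) = 0.0132/0.08727 ≈ 0.1513
P(East | refund) = 0.00704/0.08727 ≈ 0.0807
P(South | refund) = 0.02793/0.08727 ≈ 0.3200

West 0.4480, North 0.1513, East 0.0807, South 0.3200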